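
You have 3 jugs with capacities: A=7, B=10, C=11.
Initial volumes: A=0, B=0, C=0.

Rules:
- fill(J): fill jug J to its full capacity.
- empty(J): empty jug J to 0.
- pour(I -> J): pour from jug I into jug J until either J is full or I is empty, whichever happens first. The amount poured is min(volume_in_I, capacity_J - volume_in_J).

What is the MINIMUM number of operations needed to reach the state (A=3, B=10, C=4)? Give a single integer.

BFS from (A=0, B=0, C=0). One shortest path:
  1. fill(A) -> (A=7 B=0 C=0)
  2. fill(B) -> (A=7 B=10 C=0)
  3. pour(A -> C) -> (A=0 B=10 C=7)
  4. pour(B -> A) -> (A=7 B=3 C=7)
  5. pour(A -> C) -> (A=3 B=3 C=11)
  6. pour(C -> B) -> (A=3 B=10 C=4)
Reached target in 6 moves.

Answer: 6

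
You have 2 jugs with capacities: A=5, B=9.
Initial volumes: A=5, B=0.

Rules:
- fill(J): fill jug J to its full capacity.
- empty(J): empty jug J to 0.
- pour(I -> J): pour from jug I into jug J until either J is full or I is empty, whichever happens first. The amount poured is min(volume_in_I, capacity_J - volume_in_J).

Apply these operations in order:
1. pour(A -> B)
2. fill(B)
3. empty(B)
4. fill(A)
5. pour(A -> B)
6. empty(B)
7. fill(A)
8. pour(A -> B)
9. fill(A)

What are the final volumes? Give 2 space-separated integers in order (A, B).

Answer: 5 5

Derivation:
Step 1: pour(A -> B) -> (A=0 B=5)
Step 2: fill(B) -> (A=0 B=9)
Step 3: empty(B) -> (A=0 B=0)
Step 4: fill(A) -> (A=5 B=0)
Step 5: pour(A -> B) -> (A=0 B=5)
Step 6: empty(B) -> (A=0 B=0)
Step 7: fill(A) -> (A=5 B=0)
Step 8: pour(A -> B) -> (A=0 B=5)
Step 9: fill(A) -> (A=5 B=5)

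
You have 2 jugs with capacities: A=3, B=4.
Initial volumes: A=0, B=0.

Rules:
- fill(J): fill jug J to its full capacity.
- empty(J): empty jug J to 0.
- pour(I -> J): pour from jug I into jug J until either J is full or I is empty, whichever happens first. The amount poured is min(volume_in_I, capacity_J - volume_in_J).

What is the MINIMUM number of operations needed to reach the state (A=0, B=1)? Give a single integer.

BFS from (A=0, B=0). One shortest path:
  1. fill(B) -> (A=0 B=4)
  2. pour(B -> A) -> (A=3 B=1)
  3. empty(A) -> (A=0 B=1)
Reached target in 3 moves.

Answer: 3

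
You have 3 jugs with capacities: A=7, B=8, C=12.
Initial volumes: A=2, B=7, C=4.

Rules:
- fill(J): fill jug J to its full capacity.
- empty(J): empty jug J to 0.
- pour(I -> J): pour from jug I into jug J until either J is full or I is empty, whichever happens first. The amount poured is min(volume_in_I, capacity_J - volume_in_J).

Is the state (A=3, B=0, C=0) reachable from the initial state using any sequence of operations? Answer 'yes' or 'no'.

Answer: yes

Derivation:
BFS from (A=2, B=7, C=4):
  1. empty(A) -> (A=0 B=7 C=4)
  2. pour(C -> A) -> (A=4 B=7 C=0)
  3. pour(A -> B) -> (A=3 B=8 C=0)
  4. empty(B) -> (A=3 B=0 C=0)
Target reached → yes.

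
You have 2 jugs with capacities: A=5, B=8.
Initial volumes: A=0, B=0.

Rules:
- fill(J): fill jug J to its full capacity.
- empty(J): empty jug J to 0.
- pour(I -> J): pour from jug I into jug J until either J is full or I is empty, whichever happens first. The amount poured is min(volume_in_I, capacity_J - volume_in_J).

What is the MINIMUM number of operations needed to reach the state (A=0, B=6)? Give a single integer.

Answer: 7

Derivation:
BFS from (A=0, B=0). One shortest path:
  1. fill(B) -> (A=0 B=8)
  2. pour(B -> A) -> (A=5 B=3)
  3. empty(A) -> (A=0 B=3)
  4. pour(B -> A) -> (A=3 B=0)
  5. fill(B) -> (A=3 B=8)
  6. pour(B -> A) -> (A=5 B=6)
  7. empty(A) -> (A=0 B=6)
Reached target in 7 moves.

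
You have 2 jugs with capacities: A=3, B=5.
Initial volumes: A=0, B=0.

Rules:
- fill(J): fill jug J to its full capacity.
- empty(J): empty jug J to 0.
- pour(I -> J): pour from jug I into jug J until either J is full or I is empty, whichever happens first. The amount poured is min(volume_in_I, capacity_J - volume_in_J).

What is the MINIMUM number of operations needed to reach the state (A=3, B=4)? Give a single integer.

Answer: 6

Derivation:
BFS from (A=0, B=0). One shortest path:
  1. fill(B) -> (A=0 B=5)
  2. pour(B -> A) -> (A=3 B=2)
  3. empty(A) -> (A=0 B=2)
  4. pour(B -> A) -> (A=2 B=0)
  5. fill(B) -> (A=2 B=5)
  6. pour(B -> A) -> (A=3 B=4)
Reached target in 6 moves.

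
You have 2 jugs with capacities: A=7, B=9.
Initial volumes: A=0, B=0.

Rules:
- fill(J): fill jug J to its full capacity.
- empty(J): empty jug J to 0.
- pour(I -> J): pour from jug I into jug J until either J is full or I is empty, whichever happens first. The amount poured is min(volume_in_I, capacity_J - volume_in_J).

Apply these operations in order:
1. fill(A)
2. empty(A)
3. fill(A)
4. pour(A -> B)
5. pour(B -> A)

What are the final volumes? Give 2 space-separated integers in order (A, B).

Answer: 7 0

Derivation:
Step 1: fill(A) -> (A=7 B=0)
Step 2: empty(A) -> (A=0 B=0)
Step 3: fill(A) -> (A=7 B=0)
Step 4: pour(A -> B) -> (A=0 B=7)
Step 5: pour(B -> A) -> (A=7 B=0)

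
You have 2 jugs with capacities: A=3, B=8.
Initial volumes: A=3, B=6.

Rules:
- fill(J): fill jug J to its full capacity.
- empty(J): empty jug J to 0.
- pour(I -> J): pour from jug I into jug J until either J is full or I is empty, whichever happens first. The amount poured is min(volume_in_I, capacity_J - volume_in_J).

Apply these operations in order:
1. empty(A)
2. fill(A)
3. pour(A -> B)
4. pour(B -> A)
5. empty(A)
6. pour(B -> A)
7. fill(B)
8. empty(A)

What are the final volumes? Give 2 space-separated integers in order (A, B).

Answer: 0 8

Derivation:
Step 1: empty(A) -> (A=0 B=6)
Step 2: fill(A) -> (A=3 B=6)
Step 3: pour(A -> B) -> (A=1 B=8)
Step 4: pour(B -> A) -> (A=3 B=6)
Step 5: empty(A) -> (A=0 B=6)
Step 6: pour(B -> A) -> (A=3 B=3)
Step 7: fill(B) -> (A=3 B=8)
Step 8: empty(A) -> (A=0 B=8)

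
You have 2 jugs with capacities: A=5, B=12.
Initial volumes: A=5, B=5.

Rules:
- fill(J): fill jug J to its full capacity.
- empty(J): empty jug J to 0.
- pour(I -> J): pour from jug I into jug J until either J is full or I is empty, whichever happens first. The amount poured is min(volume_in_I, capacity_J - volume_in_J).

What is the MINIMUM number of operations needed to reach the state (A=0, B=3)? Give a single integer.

BFS from (A=5, B=5). One shortest path:
  1. pour(A -> B) -> (A=0 B=10)
  2. fill(A) -> (A=5 B=10)
  3. pour(A -> B) -> (A=3 B=12)
  4. empty(B) -> (A=3 B=0)
  5. pour(A -> B) -> (A=0 B=3)
Reached target in 5 moves.

Answer: 5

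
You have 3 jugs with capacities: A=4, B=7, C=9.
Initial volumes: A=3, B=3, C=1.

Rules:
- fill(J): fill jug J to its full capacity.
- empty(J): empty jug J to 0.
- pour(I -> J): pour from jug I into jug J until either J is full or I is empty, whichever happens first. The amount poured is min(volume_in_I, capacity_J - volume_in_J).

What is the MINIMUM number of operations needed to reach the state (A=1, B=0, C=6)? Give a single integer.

BFS from (A=3, B=3, C=1). One shortest path:
  1. pour(A -> B) -> (A=0 B=6 C=1)
  2. pour(C -> A) -> (A=1 B=6 C=0)
  3. pour(B -> C) -> (A=1 B=0 C=6)
Reached target in 3 moves.

Answer: 3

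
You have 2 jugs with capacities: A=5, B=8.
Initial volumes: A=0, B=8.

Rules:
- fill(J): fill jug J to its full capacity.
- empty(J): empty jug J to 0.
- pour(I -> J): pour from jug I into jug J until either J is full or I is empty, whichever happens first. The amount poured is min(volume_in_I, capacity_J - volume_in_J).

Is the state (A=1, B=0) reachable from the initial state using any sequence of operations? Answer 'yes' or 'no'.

Answer: yes

Derivation:
BFS from (A=0, B=8):
  1. pour(B -> A) -> (A=5 B=3)
  2. empty(A) -> (A=0 B=3)
  3. pour(B -> A) -> (A=3 B=0)
  4. fill(B) -> (A=3 B=8)
  5. pour(B -> A) -> (A=5 B=6)
  6. empty(A) -> (A=0 B=6)
  7. pour(B -> A) -> (A=5 B=1)
  8. empty(A) -> (A=0 B=1)
  9. pour(B -> A) -> (A=1 B=0)
Target reached → yes.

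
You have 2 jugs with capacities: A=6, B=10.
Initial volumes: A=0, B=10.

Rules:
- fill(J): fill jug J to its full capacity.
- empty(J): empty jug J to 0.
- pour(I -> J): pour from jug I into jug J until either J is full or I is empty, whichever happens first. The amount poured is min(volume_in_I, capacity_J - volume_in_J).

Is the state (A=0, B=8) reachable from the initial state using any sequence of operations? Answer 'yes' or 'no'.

Answer: yes

Derivation:
BFS from (A=0, B=10):
  1. pour(B -> A) -> (A=6 B=4)
  2. empty(A) -> (A=0 B=4)
  3. pour(B -> A) -> (A=4 B=0)
  4. fill(B) -> (A=4 B=10)
  5. pour(B -> A) -> (A=6 B=8)
  6. empty(A) -> (A=0 B=8)
Target reached → yes.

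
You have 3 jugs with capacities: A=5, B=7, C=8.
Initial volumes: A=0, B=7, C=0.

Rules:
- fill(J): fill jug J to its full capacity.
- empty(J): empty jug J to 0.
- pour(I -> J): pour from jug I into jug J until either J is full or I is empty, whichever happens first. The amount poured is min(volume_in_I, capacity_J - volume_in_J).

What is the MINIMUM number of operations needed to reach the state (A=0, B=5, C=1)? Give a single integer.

Answer: 6

Derivation:
BFS from (A=0, B=7, C=0). One shortest path:
  1. fill(A) -> (A=5 B=7 C=0)
  2. empty(B) -> (A=5 B=0 C=0)
  3. fill(C) -> (A=5 B=0 C=8)
  4. pour(C -> B) -> (A=5 B=7 C=1)
  5. empty(B) -> (A=5 B=0 C=1)
  6. pour(A -> B) -> (A=0 B=5 C=1)
Reached target in 6 moves.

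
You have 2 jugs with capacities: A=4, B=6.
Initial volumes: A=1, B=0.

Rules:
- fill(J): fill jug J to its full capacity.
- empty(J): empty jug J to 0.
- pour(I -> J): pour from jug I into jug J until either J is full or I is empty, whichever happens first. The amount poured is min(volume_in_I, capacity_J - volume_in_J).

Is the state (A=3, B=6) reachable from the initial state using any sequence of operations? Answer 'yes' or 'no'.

BFS from (A=1, B=0):
  1. fill(B) -> (A=1 B=6)
  2. pour(B -> A) -> (A=4 B=3)
  3. empty(A) -> (A=0 B=3)
  4. pour(B -> A) -> (A=3 B=0)
  5. fill(B) -> (A=3 B=6)
Target reached → yes.

Answer: yes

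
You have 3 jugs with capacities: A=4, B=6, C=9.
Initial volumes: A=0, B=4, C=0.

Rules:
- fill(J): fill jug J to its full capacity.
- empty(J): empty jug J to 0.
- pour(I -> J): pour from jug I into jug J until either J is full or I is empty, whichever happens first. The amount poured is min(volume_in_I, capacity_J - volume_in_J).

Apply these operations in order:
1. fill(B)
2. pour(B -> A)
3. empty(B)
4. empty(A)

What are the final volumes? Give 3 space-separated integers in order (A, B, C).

Answer: 0 0 0

Derivation:
Step 1: fill(B) -> (A=0 B=6 C=0)
Step 2: pour(B -> A) -> (A=4 B=2 C=0)
Step 3: empty(B) -> (A=4 B=0 C=0)
Step 4: empty(A) -> (A=0 B=0 C=0)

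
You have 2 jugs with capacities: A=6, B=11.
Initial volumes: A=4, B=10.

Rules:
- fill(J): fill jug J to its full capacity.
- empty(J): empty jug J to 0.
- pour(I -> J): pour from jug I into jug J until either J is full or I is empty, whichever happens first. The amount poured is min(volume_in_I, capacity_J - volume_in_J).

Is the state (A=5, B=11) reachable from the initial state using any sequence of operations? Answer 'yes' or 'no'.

Answer: yes

Derivation:
BFS from (A=4, B=10):
  1. fill(A) -> (A=6 B=10)
  2. pour(A -> B) -> (A=5 B=11)
Target reached → yes.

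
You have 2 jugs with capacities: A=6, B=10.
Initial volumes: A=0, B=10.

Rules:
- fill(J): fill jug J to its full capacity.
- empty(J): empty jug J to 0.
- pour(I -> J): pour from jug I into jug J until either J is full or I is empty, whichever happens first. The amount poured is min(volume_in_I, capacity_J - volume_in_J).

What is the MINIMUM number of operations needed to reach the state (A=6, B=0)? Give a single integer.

Answer: 2

Derivation:
BFS from (A=0, B=10). One shortest path:
  1. fill(A) -> (A=6 B=10)
  2. empty(B) -> (A=6 B=0)
Reached target in 2 moves.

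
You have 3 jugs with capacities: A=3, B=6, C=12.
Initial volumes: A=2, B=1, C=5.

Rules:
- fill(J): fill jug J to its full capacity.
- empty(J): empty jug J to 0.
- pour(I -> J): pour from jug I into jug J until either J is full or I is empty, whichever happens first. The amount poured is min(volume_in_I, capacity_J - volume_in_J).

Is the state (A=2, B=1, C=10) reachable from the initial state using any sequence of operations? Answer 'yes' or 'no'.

BFS explored all 255 reachable states.
Reachable set includes: (0,0,0), (0,0,1), (0,0,2), (0,0,3), (0,0,4), (0,0,5), (0,0,6), (0,0,7), (0,0,8), (0,0,9), (0,0,10), (0,0,11) ...
Target (A=2, B=1, C=10) not in reachable set → no.

Answer: no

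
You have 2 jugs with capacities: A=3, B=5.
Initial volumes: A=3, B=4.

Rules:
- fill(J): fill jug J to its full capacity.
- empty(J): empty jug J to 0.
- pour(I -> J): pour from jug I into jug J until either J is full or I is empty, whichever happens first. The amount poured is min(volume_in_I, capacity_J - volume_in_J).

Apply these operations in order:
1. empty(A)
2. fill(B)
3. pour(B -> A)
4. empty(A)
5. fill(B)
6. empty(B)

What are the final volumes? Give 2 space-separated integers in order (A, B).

Step 1: empty(A) -> (A=0 B=4)
Step 2: fill(B) -> (A=0 B=5)
Step 3: pour(B -> A) -> (A=3 B=2)
Step 4: empty(A) -> (A=0 B=2)
Step 5: fill(B) -> (A=0 B=5)
Step 6: empty(B) -> (A=0 B=0)

Answer: 0 0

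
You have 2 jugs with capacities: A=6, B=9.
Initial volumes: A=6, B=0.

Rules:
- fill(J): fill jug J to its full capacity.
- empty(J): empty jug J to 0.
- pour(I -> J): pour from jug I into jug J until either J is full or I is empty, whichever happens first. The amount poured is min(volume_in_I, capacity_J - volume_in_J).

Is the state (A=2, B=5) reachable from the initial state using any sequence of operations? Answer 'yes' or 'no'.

BFS explored all 10 reachable states.
Reachable set includes: (0,0), (0,3), (0,6), (0,9), (3,0), (3,9), (6,0), (6,3), (6,6), (6,9)
Target (A=2, B=5) not in reachable set → no.

Answer: no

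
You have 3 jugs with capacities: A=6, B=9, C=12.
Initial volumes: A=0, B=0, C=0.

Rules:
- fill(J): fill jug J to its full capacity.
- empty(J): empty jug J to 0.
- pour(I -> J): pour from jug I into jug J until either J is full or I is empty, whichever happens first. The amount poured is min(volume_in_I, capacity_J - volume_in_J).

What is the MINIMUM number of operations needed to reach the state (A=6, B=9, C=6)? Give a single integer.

Answer: 3

Derivation:
BFS from (A=0, B=0, C=0). One shortest path:
  1. fill(B) -> (A=0 B=9 C=0)
  2. fill(C) -> (A=0 B=9 C=12)
  3. pour(C -> A) -> (A=6 B=9 C=6)
Reached target in 3 moves.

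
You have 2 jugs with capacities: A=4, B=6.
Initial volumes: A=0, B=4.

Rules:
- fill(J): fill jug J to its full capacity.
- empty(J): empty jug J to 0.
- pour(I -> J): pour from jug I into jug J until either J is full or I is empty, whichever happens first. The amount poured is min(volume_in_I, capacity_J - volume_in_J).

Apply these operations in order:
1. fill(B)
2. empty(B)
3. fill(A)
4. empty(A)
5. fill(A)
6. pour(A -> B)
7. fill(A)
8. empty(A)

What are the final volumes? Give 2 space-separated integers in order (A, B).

Step 1: fill(B) -> (A=0 B=6)
Step 2: empty(B) -> (A=0 B=0)
Step 3: fill(A) -> (A=4 B=0)
Step 4: empty(A) -> (A=0 B=0)
Step 5: fill(A) -> (A=4 B=0)
Step 6: pour(A -> B) -> (A=0 B=4)
Step 7: fill(A) -> (A=4 B=4)
Step 8: empty(A) -> (A=0 B=4)

Answer: 0 4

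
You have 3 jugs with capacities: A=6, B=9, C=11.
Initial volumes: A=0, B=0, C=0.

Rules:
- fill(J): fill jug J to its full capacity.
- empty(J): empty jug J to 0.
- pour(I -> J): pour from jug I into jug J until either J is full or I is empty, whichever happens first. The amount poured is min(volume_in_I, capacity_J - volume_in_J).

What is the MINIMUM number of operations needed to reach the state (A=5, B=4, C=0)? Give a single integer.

BFS from (A=0, B=0, C=0). One shortest path:
  1. fill(A) -> (A=6 B=0 C=0)
  2. fill(B) -> (A=6 B=9 C=0)
  3. pour(A -> C) -> (A=0 B=9 C=6)
  4. pour(B -> C) -> (A=0 B=4 C=11)
  5. pour(C -> A) -> (A=6 B=4 C=5)
  6. empty(A) -> (A=0 B=4 C=5)
  7. pour(C -> A) -> (A=5 B=4 C=0)
Reached target in 7 moves.

Answer: 7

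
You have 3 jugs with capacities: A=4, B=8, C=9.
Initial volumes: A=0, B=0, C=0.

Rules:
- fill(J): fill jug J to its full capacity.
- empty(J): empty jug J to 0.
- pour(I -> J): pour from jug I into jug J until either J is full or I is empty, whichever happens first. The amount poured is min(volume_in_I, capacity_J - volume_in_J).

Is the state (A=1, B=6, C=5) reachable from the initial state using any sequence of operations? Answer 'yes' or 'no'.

Answer: no

Derivation:
BFS explored all 282 reachable states.
Reachable set includes: (0,0,0), (0,0,1), (0,0,2), (0,0,3), (0,0,4), (0,0,5), (0,0,6), (0,0,7), (0,0,8), (0,0,9), (0,1,0), (0,1,1) ...
Target (A=1, B=6, C=5) not in reachable set → no.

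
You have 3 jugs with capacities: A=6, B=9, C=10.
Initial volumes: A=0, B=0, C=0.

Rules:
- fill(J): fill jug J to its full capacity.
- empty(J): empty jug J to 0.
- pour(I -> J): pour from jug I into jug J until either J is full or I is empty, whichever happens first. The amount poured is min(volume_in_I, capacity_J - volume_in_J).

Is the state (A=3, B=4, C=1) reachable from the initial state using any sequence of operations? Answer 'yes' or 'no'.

BFS explored all 410 reachable states.
Reachable set includes: (0,0,0), (0,0,1), (0,0,2), (0,0,3), (0,0,4), (0,0,5), (0,0,6), (0,0,7), (0,0,8), (0,0,9), (0,0,10), (0,1,0) ...
Target (A=3, B=4, C=1) not in reachable set → no.

Answer: no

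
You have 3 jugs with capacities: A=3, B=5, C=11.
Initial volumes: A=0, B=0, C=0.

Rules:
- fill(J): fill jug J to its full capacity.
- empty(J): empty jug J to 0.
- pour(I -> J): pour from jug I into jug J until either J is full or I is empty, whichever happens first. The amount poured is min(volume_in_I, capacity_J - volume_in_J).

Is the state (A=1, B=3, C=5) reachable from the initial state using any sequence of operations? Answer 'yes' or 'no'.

Answer: no

Derivation:
BFS explored all 208 reachable states.
Reachable set includes: (0,0,0), (0,0,1), (0,0,2), (0,0,3), (0,0,4), (0,0,5), (0,0,6), (0,0,7), (0,0,8), (0,0,9), (0,0,10), (0,0,11) ...
Target (A=1, B=3, C=5) not in reachable set → no.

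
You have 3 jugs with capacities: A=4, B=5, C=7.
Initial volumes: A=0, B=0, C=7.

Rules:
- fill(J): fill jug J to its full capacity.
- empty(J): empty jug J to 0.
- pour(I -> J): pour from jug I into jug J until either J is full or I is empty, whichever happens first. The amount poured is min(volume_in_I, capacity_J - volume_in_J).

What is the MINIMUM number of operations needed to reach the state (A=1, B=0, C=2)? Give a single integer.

Answer: 4

Derivation:
BFS from (A=0, B=0, C=7). One shortest path:
  1. pour(C -> B) -> (A=0 B=5 C=2)
  2. pour(B -> A) -> (A=4 B=1 C=2)
  3. empty(A) -> (A=0 B=1 C=2)
  4. pour(B -> A) -> (A=1 B=0 C=2)
Reached target in 4 moves.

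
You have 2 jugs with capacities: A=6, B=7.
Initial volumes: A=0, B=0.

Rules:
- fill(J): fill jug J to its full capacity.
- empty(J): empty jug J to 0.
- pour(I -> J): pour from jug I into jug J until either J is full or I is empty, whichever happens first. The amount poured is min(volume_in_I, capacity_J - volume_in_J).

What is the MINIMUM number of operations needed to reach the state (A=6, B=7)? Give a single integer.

Answer: 2

Derivation:
BFS from (A=0, B=0). One shortest path:
  1. fill(A) -> (A=6 B=0)
  2. fill(B) -> (A=6 B=7)
Reached target in 2 moves.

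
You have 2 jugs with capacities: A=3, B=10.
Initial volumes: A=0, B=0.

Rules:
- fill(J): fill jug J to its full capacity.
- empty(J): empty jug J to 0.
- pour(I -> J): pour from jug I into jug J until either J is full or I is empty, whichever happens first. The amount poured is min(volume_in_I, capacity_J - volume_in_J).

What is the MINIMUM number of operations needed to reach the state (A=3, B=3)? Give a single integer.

Answer: 3

Derivation:
BFS from (A=0, B=0). One shortest path:
  1. fill(A) -> (A=3 B=0)
  2. pour(A -> B) -> (A=0 B=3)
  3. fill(A) -> (A=3 B=3)
Reached target in 3 moves.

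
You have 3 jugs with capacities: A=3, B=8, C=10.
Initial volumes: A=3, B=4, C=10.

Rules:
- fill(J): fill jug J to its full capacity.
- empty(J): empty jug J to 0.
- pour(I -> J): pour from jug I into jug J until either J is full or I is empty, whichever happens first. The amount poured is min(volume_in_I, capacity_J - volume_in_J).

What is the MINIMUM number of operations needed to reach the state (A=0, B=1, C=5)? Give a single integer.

Answer: 8

Derivation:
BFS from (A=3, B=4, C=10). One shortest path:
  1. pour(C -> B) -> (A=3 B=8 C=6)
  2. empty(B) -> (A=3 B=0 C=6)
  3. pour(C -> B) -> (A=3 B=6 C=0)
  4. pour(A -> B) -> (A=1 B=8 C=0)
  5. pour(B -> C) -> (A=1 B=0 C=8)
  6. pour(A -> B) -> (A=0 B=1 C=8)
  7. pour(C -> A) -> (A=3 B=1 C=5)
  8. empty(A) -> (A=0 B=1 C=5)
Reached target in 8 moves.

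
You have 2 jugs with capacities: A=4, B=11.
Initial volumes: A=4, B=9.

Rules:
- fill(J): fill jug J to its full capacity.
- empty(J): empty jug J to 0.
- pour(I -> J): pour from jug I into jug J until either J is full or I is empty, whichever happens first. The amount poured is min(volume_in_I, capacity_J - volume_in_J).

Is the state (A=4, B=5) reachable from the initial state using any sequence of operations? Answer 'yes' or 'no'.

Answer: yes

Derivation:
BFS from (A=4, B=9):
  1. empty(A) -> (A=0 B=9)
  2. pour(B -> A) -> (A=4 B=5)
Target reached → yes.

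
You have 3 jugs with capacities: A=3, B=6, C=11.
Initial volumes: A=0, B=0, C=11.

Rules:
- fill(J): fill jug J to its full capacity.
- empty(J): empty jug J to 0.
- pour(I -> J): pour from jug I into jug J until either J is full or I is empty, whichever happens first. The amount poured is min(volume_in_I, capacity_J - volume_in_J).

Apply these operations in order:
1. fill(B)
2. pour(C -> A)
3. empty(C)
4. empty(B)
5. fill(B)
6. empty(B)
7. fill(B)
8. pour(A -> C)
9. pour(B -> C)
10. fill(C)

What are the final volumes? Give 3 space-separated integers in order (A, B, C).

Answer: 0 0 11

Derivation:
Step 1: fill(B) -> (A=0 B=6 C=11)
Step 2: pour(C -> A) -> (A=3 B=6 C=8)
Step 3: empty(C) -> (A=3 B=6 C=0)
Step 4: empty(B) -> (A=3 B=0 C=0)
Step 5: fill(B) -> (A=3 B=6 C=0)
Step 6: empty(B) -> (A=3 B=0 C=0)
Step 7: fill(B) -> (A=3 B=6 C=0)
Step 8: pour(A -> C) -> (A=0 B=6 C=3)
Step 9: pour(B -> C) -> (A=0 B=0 C=9)
Step 10: fill(C) -> (A=0 B=0 C=11)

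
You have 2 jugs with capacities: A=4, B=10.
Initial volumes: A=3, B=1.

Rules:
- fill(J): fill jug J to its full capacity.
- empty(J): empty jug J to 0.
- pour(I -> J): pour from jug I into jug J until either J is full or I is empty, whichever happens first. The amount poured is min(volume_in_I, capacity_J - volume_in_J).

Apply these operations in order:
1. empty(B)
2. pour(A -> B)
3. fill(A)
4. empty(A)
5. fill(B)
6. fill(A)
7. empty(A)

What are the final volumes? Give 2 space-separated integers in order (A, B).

Step 1: empty(B) -> (A=3 B=0)
Step 2: pour(A -> B) -> (A=0 B=3)
Step 3: fill(A) -> (A=4 B=3)
Step 4: empty(A) -> (A=0 B=3)
Step 5: fill(B) -> (A=0 B=10)
Step 6: fill(A) -> (A=4 B=10)
Step 7: empty(A) -> (A=0 B=10)

Answer: 0 10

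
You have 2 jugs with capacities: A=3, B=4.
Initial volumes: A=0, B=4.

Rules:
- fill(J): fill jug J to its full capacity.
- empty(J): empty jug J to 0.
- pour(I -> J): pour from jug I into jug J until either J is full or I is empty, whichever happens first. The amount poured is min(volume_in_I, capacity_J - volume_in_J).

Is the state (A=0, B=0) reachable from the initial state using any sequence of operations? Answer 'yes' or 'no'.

Answer: yes

Derivation:
BFS from (A=0, B=4):
  1. empty(B) -> (A=0 B=0)
Target reached → yes.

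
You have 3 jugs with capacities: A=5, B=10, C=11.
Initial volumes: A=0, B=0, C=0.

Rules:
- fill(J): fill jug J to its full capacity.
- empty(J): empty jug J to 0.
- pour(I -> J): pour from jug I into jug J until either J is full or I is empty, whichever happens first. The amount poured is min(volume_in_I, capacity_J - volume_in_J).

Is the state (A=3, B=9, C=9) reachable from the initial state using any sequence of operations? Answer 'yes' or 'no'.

BFS explored all 432 reachable states.
Reachable set includes: (0,0,0), (0,0,1), (0,0,2), (0,0,3), (0,0,4), (0,0,5), (0,0,6), (0,0,7), (0,0,8), (0,0,9), (0,0,10), (0,0,11) ...
Target (A=3, B=9, C=9) not in reachable set → no.

Answer: no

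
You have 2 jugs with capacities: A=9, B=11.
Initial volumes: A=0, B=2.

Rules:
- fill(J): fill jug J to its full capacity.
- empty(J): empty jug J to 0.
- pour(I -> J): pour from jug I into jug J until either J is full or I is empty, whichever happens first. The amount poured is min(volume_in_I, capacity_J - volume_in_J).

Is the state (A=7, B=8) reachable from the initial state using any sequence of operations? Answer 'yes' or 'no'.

BFS explored all 40 reachable states.
Reachable set includes: (0,0), (0,1), (0,2), (0,3), (0,4), (0,5), (0,6), (0,7), (0,8), (0,9), (0,10), (0,11) ...
Target (A=7, B=8) not in reachable set → no.

Answer: no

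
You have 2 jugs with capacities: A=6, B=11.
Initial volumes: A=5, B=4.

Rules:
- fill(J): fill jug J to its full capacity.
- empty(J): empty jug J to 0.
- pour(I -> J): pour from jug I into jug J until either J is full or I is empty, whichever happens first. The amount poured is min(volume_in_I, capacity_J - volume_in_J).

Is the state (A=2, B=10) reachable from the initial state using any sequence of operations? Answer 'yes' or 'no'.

BFS explored all 35 reachable states.
Reachable set includes: (0,0), (0,1), (0,2), (0,3), (0,4), (0,5), (0,6), (0,7), (0,8), (0,9), (0,10), (0,11) ...
Target (A=2, B=10) not in reachable set → no.

Answer: no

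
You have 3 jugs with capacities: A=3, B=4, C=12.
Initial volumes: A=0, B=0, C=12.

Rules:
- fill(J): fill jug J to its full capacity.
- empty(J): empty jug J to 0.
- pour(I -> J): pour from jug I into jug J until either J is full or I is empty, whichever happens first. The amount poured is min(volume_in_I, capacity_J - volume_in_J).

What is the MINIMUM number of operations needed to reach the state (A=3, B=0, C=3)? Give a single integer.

BFS from (A=0, B=0, C=12). One shortest path:
  1. fill(A) -> (A=3 B=0 C=12)
  2. empty(C) -> (A=3 B=0 C=0)
  3. pour(A -> C) -> (A=0 B=0 C=3)
  4. fill(A) -> (A=3 B=0 C=3)
Reached target in 4 moves.

Answer: 4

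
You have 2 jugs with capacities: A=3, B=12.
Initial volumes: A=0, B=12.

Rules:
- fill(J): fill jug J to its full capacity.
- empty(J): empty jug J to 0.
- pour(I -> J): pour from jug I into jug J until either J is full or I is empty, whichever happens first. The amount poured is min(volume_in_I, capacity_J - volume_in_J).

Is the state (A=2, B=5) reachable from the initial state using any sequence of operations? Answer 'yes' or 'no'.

Answer: no

Derivation:
BFS explored all 10 reachable states.
Reachable set includes: (0,0), (0,3), (0,6), (0,9), (0,12), (3,0), (3,3), (3,6), (3,9), (3,12)
Target (A=2, B=5) not in reachable set → no.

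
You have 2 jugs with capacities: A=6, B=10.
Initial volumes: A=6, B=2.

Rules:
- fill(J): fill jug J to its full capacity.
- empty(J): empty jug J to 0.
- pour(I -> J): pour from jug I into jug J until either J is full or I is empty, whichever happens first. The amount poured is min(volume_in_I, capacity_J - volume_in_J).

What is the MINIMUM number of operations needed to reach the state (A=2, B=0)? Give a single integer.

BFS from (A=6, B=2). One shortest path:
  1. empty(A) -> (A=0 B=2)
  2. pour(B -> A) -> (A=2 B=0)
Reached target in 2 moves.

Answer: 2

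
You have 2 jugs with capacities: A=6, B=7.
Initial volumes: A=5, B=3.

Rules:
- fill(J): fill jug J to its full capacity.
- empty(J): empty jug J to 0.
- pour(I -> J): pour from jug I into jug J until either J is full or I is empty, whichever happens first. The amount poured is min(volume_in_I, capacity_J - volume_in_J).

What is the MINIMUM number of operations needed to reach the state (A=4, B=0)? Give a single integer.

Answer: 5

Derivation:
BFS from (A=5, B=3). One shortest path:
  1. empty(B) -> (A=5 B=0)
  2. pour(A -> B) -> (A=0 B=5)
  3. fill(A) -> (A=6 B=5)
  4. pour(A -> B) -> (A=4 B=7)
  5. empty(B) -> (A=4 B=0)
Reached target in 5 moves.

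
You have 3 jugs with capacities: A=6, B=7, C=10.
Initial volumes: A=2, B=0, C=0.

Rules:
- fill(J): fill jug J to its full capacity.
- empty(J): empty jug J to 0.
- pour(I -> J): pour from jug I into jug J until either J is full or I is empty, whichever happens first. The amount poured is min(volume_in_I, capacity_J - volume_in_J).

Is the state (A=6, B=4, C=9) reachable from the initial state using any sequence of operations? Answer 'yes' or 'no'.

Answer: yes

Derivation:
BFS from (A=2, B=0, C=0):
  1. fill(C) -> (A=2 B=0 C=10)
  2. pour(C -> B) -> (A=2 B=7 C=3)
  3. pour(B -> A) -> (A=6 B=3 C=3)
  4. pour(A -> C) -> (A=0 B=3 C=9)
  5. pour(B -> A) -> (A=3 B=0 C=9)
  6. fill(B) -> (A=3 B=7 C=9)
  7. pour(B -> A) -> (A=6 B=4 C=9)
Target reached → yes.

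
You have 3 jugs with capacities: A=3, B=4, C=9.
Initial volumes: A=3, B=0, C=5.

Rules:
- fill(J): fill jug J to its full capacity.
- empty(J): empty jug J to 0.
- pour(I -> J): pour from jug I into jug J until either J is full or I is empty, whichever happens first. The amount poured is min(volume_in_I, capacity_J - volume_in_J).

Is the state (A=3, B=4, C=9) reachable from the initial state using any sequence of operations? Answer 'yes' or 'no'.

Answer: yes

Derivation:
BFS from (A=3, B=0, C=5):
  1. fill(B) -> (A=3 B=4 C=5)
  2. fill(C) -> (A=3 B=4 C=9)
Target reached → yes.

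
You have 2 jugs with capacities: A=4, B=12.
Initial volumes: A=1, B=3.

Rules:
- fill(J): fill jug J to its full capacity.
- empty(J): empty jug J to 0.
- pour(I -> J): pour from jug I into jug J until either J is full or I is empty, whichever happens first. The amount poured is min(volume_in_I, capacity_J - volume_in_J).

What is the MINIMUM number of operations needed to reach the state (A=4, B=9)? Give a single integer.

BFS from (A=1, B=3). One shortest path:
  1. fill(B) -> (A=1 B=12)
  2. pour(B -> A) -> (A=4 B=9)
Reached target in 2 moves.

Answer: 2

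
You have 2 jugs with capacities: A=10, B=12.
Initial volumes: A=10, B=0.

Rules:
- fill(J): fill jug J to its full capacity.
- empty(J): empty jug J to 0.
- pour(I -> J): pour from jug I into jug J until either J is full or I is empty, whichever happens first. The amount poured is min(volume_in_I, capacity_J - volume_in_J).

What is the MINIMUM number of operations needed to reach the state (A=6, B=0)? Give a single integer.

Answer: 8

Derivation:
BFS from (A=10, B=0). One shortest path:
  1. pour(A -> B) -> (A=0 B=10)
  2. fill(A) -> (A=10 B=10)
  3. pour(A -> B) -> (A=8 B=12)
  4. empty(B) -> (A=8 B=0)
  5. pour(A -> B) -> (A=0 B=8)
  6. fill(A) -> (A=10 B=8)
  7. pour(A -> B) -> (A=6 B=12)
  8. empty(B) -> (A=6 B=0)
Reached target in 8 moves.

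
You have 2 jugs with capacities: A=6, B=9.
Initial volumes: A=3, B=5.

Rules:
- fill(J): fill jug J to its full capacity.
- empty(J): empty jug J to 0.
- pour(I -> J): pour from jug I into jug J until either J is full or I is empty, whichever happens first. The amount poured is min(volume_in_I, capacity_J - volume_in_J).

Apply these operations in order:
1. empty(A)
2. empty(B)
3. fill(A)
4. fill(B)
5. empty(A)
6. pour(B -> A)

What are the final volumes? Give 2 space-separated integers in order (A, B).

Answer: 6 3

Derivation:
Step 1: empty(A) -> (A=0 B=5)
Step 2: empty(B) -> (A=0 B=0)
Step 3: fill(A) -> (A=6 B=0)
Step 4: fill(B) -> (A=6 B=9)
Step 5: empty(A) -> (A=0 B=9)
Step 6: pour(B -> A) -> (A=6 B=3)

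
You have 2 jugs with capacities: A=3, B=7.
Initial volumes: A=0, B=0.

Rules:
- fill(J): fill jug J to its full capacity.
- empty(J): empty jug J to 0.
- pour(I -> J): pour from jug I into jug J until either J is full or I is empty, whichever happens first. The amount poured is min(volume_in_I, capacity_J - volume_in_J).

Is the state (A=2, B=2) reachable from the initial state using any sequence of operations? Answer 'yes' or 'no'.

Answer: no

Derivation:
BFS explored all 20 reachable states.
Reachable set includes: (0,0), (0,1), (0,2), (0,3), (0,4), (0,5), (0,6), (0,7), (1,0), (1,7), (2,0), (2,7) ...
Target (A=2, B=2) not in reachable set → no.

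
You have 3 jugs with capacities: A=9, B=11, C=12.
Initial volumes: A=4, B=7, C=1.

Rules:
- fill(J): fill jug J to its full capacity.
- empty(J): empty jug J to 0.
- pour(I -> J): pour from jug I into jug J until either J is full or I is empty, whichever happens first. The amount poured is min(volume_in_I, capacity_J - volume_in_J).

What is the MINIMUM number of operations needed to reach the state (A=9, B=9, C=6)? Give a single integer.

Answer: 6

Derivation:
BFS from (A=4, B=7, C=1). One shortest path:
  1. fill(B) -> (A=4 B=11 C=1)
  2. empty(C) -> (A=4 B=11 C=0)
  3. pour(B -> A) -> (A=9 B=6 C=0)
  4. pour(B -> C) -> (A=9 B=0 C=6)
  5. pour(A -> B) -> (A=0 B=9 C=6)
  6. fill(A) -> (A=9 B=9 C=6)
Reached target in 6 moves.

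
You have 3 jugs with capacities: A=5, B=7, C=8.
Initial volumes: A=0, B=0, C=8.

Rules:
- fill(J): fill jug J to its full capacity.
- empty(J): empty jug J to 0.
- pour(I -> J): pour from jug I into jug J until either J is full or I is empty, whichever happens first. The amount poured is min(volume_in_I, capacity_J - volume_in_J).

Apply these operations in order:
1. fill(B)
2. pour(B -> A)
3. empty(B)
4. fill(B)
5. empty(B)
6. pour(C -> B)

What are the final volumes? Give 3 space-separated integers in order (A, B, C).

Answer: 5 7 1

Derivation:
Step 1: fill(B) -> (A=0 B=7 C=8)
Step 2: pour(B -> A) -> (A=5 B=2 C=8)
Step 3: empty(B) -> (A=5 B=0 C=8)
Step 4: fill(B) -> (A=5 B=7 C=8)
Step 5: empty(B) -> (A=5 B=0 C=8)
Step 6: pour(C -> B) -> (A=5 B=7 C=1)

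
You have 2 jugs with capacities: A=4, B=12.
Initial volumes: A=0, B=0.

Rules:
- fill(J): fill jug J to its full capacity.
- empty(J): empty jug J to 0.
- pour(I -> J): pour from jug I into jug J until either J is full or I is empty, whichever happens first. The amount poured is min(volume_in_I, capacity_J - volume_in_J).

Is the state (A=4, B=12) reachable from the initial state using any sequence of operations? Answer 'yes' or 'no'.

Answer: yes

Derivation:
BFS from (A=0, B=0):
  1. fill(A) -> (A=4 B=0)
  2. fill(B) -> (A=4 B=12)
Target reached → yes.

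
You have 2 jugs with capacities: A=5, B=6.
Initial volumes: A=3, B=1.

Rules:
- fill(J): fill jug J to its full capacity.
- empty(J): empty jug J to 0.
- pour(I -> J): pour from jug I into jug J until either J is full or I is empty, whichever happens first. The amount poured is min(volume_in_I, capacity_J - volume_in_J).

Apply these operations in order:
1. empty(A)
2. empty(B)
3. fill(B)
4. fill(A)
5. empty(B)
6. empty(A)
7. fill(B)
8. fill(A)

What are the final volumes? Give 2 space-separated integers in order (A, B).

Step 1: empty(A) -> (A=0 B=1)
Step 2: empty(B) -> (A=0 B=0)
Step 3: fill(B) -> (A=0 B=6)
Step 4: fill(A) -> (A=5 B=6)
Step 5: empty(B) -> (A=5 B=0)
Step 6: empty(A) -> (A=0 B=0)
Step 7: fill(B) -> (A=0 B=6)
Step 8: fill(A) -> (A=5 B=6)

Answer: 5 6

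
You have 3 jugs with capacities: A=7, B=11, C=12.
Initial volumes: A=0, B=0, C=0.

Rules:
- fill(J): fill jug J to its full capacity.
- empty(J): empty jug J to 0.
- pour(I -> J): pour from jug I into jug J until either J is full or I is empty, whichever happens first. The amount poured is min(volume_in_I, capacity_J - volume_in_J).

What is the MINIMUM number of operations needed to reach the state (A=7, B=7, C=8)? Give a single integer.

BFS from (A=0, B=0, C=0). One shortest path:
  1. fill(A) -> (A=7 B=0 C=0)
  2. fill(C) -> (A=7 B=0 C=12)
  3. pour(A -> B) -> (A=0 B=7 C=12)
  4. fill(A) -> (A=7 B=7 C=12)
  5. pour(C -> B) -> (A=7 B=11 C=8)
  6. empty(B) -> (A=7 B=0 C=8)
  7. pour(A -> B) -> (A=0 B=7 C=8)
  8. fill(A) -> (A=7 B=7 C=8)
Reached target in 8 moves.

Answer: 8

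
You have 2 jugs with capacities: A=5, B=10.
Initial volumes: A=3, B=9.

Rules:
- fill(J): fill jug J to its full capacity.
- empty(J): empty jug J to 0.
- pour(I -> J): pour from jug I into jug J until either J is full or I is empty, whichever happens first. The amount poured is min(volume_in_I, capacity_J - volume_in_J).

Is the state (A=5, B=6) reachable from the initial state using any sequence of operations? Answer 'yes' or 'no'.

BFS explored all 25 reachable states.
Reachable set includes: (0,0), (0,2), (0,3), (0,4), (0,5), (0,7), (0,8), (0,9), (0,10), (2,0), (2,10), (3,0) ...
Target (A=5, B=6) not in reachable set → no.

Answer: no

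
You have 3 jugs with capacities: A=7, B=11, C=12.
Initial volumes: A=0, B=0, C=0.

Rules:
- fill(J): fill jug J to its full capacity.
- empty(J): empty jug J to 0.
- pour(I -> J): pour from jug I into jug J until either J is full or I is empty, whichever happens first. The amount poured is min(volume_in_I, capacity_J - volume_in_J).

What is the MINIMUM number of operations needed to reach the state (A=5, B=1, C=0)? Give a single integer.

Answer: 8

Derivation:
BFS from (A=0, B=0, C=0). One shortest path:
  1. fill(C) -> (A=0 B=0 C=12)
  2. pour(C -> A) -> (A=7 B=0 C=5)
  3. empty(A) -> (A=0 B=0 C=5)
  4. pour(C -> A) -> (A=5 B=0 C=0)
  5. fill(C) -> (A=5 B=0 C=12)
  6. pour(C -> B) -> (A=5 B=11 C=1)
  7. empty(B) -> (A=5 B=0 C=1)
  8. pour(C -> B) -> (A=5 B=1 C=0)
Reached target in 8 moves.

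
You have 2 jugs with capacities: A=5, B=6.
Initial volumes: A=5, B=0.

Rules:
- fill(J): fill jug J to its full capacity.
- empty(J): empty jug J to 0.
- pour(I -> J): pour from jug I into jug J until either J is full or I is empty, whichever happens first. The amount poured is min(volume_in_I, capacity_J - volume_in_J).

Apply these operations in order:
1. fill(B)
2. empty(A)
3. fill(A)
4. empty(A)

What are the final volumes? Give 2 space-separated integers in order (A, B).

Answer: 0 6

Derivation:
Step 1: fill(B) -> (A=5 B=6)
Step 2: empty(A) -> (A=0 B=6)
Step 3: fill(A) -> (A=5 B=6)
Step 4: empty(A) -> (A=0 B=6)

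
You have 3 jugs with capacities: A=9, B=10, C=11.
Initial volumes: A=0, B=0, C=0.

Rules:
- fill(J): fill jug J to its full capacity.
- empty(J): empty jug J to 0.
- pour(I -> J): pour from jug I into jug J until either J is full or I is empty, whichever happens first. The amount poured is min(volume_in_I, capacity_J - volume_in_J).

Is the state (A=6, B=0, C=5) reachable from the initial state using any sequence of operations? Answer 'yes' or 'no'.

BFS from (A=0, B=0, C=0):
  1. fill(C) -> (A=0 B=0 C=11)
  2. pour(C -> A) -> (A=9 B=0 C=2)
  3. pour(A -> B) -> (A=0 B=9 C=2)
  4. pour(C -> A) -> (A=2 B=9 C=0)
  5. fill(C) -> (A=2 B=9 C=11)
  6. pour(C -> A) -> (A=9 B=9 C=4)
  7. pour(A -> B) -> (A=8 B=10 C=4)
  8. empty(B) -> (A=8 B=0 C=4)
  9. pour(C -> B) -> (A=8 B=4 C=0)
  10. pour(A -> C) -> (A=0 B=4 C=8)
  11. fill(A) -> (A=9 B=4 C=8)
  12. pour(A -> C) -> (A=6 B=4 C=11)
  13. pour(C -> B) -> (A=6 B=10 C=5)
  14. empty(B) -> (A=6 B=0 C=5)
Target reached → yes.

Answer: yes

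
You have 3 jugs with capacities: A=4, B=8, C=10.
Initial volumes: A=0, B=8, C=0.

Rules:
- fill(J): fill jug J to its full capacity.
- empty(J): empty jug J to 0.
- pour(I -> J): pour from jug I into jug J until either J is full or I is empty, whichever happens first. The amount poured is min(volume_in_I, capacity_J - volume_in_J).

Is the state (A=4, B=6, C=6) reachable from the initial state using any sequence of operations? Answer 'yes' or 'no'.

Answer: yes

Derivation:
BFS from (A=0, B=8, C=0):
  1. pour(B -> C) -> (A=0 B=0 C=8)
  2. fill(B) -> (A=0 B=8 C=8)
  3. pour(B -> C) -> (A=0 B=6 C=10)
  4. pour(C -> A) -> (A=4 B=6 C=6)
Target reached → yes.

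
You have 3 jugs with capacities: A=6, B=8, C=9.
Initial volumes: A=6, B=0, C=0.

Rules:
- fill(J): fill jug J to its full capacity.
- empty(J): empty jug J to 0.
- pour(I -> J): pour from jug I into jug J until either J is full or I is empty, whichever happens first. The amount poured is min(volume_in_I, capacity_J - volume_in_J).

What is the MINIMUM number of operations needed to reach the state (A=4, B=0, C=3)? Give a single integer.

BFS from (A=6, B=0, C=0). One shortest path:
  1. fill(C) -> (A=6 B=0 C=9)
  2. pour(A -> B) -> (A=0 B=6 C=9)
  3. pour(C -> A) -> (A=6 B=6 C=3)
  4. pour(A -> B) -> (A=4 B=8 C=3)
  5. empty(B) -> (A=4 B=0 C=3)
Reached target in 5 moves.

Answer: 5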